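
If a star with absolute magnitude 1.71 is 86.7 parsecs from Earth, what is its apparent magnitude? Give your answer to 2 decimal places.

m ≈ 6.40

m = M + 5 log₁₀ d − 5 = 1.71 + 5·1.9380 − 5 = 6.400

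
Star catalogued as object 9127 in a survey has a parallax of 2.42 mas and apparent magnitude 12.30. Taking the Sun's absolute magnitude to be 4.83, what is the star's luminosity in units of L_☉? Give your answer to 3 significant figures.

d = 1/p = 1000/2.42 mas = 413.2 pc
M = m − 5 log₁₀ d + 5 = 12.30 − 5·2.6162 + 5 = 4.219
M − M_☉ = 4.219 − 4.83 = -0.611
L/L_☉ = 10^(−0.4 × -0.611) = 1.755

L/L_☉ ≈ 1.76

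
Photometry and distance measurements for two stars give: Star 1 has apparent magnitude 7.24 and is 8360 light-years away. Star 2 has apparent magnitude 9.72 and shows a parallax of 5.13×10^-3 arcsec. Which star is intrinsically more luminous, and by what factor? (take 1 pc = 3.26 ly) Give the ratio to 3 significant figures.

Star 1: d = 8360 ly / 3.26 = 2564 pc
Star 1: M = m − 5 log₁₀ d + 5 = 7.24 − 5·3.4090 + 5 = -4.805
Star 2: d = 1/p = 1/5.13×10^-3″ = 194.9 pc
Star 2: M = m − 5 log₁₀ d + 5 = 9.72 − 5·2.2899 + 5 = 3.271
ΔM = M_1 − M_2 = -4.805 − (3.271) = -8.076; smaller M is more luminous → Star 1.
L ratio = 10^(0.4 |ΔM|) = 10^3.230 = 1699

Star 1 is more luminous, by a factor of 1700.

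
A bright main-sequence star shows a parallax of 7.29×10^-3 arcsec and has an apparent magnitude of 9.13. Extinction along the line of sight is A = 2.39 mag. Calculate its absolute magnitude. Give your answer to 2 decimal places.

M ≈ 1.05

d = 1/p = 1/7.29×10^-3″ = 137.2 pc
5 log₁₀(d/10 pc) = 5 log₁₀(137.2) − 5 = 5.686
M = m − 5 log₁₀(d/10) − A = 9.13 − 5.686 − 2.39 = 1.054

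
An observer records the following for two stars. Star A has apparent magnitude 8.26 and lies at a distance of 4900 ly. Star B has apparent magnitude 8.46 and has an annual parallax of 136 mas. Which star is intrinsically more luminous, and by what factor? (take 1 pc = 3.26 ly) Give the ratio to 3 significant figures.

Star A: d = 4900 ly / 3.26 = 1503 pc
Star A: M = m − 5 log₁₀ d + 5 = 8.26 − 5·3.1770 + 5 = -2.625
Star B: p = 136 mas = 0.136″ → d = 1/p = 7.353 pc
Star B: M = m − 5 log₁₀ d + 5 = 8.46 − 5·0.8665 + 5 = 9.128
ΔM = M_A − M_B = -2.625 − (9.128) = -11.753; smaller M is more luminous → Star A.
L ratio = 10^(0.4 |ΔM|) = 10^4.701 = 50240

Star A is more luminous, by a factor of 50200.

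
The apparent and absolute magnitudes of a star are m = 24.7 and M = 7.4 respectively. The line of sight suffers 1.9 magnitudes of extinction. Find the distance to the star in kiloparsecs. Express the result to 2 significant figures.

m − M = 5 log₁₀(d/10 pc) + A  ⇒  24.7 − (7.4) − 1.9 = 5 log₁₀(d/10)
15.400 = 5 log₁₀(d/10)
log₁₀ d = (m − M − A)/5 + 1 = 4.0800
d = 10^4.0800 = 12020 pc
= 12.02 kpc

d ≈ 12 kpc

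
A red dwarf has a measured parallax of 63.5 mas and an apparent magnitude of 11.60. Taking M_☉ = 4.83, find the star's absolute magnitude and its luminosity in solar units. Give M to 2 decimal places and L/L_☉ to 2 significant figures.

M ≈ 10.61; L/L_☉ ≈ 4.9×10^-3

d = 1/p = 1000/63.5 mas = 15.75 pc
M = m − 5 log₁₀ d + 5 = 11.60 − 5·1.1972 + 5 = 10.614
M − M_☉ = 10.614 − 4.83 = 5.784
L/L_☉ = 10^(−0.4 × 5.784) = 4.858×10^-3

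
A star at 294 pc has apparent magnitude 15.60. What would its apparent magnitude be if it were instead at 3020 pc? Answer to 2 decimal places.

m ≈ 20.66

Flux ∝ 1/d², so Δm = 5 log₁₀(d₂/d₁) = 5 log₁₀(3020/294) = 5.058
m₂ = m₁ + Δm = 15.60 + (5.058) = 20.658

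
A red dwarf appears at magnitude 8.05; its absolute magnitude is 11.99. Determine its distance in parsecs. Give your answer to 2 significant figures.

Distance modulus: m − M = 8.05 − (11.99) = -3.940
m − M = 5 log₁₀ d − 5
log₁₀ d = (m − M)/5 + 1 = 0.2120
d = 10^0.2120 = 1.629 pc

d ≈ 1.6 pc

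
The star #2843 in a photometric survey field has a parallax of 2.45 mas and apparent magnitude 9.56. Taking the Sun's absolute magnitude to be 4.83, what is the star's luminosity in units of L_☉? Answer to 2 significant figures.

L/L_☉ ≈ 21

d = 1/p = 1000/2.45 mas = 408.2 pc
M = m − 5 log₁₀ d + 5 = 9.56 − 5·2.6108 + 5 = 1.506
M − M_☉ = 1.506 − 4.83 = -3.324
L/L_☉ = 10^(−0.4 × -3.324) = 21.36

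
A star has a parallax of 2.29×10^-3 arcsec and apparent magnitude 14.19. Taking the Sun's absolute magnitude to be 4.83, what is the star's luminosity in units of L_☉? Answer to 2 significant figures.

L/L_☉ ≈ 0.34

d = 1/p = 1/2.29×10^-3″ = 436.7 pc
M = m − 5 log₁₀ d + 5 = 14.19 − 5·2.6402 + 5 = 5.989
M − M_☉ = 5.989 − 4.83 = 1.159
L/L_☉ = 10^(−0.4 × 1.159) = 0.3438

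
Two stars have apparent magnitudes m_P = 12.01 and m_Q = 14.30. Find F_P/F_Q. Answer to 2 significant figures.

F_P/F_Q ≈ 8.2

Magnitude difference = -2.29
Flux ratio = 10^(−0.4 Δm) = 10^(−0.4 × -2.29) = 10^0.916 = 8.241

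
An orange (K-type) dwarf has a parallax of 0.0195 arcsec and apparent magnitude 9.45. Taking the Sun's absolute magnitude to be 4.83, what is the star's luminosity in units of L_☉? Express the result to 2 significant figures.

d = 1/p = 1/0.0195″ = 51.28 pc
M = m − 5 log₁₀ d + 5 = 9.45 − 5·1.7100 + 5 = 5.900
M − M_☉ = 5.900 − 4.83 = 1.070
L/L_☉ = 10^(−0.4 × 1.070) = 0.3732

L/L_☉ ≈ 0.37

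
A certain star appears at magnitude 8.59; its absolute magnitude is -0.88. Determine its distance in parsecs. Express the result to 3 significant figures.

Distance modulus: m − M = 8.59 − (-0.88) = 9.470
m − M = 5 log₁₀ d − 5
log₁₀ d = (m − M)/5 + 1 = 2.8940
d = 10^2.8940 = 783.4 pc

d ≈ 783 pc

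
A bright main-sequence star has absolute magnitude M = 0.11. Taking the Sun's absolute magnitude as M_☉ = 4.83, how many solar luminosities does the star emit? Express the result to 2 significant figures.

M − M_☉ = 0.11 − 4.83 = -4.720
L/L_☉ = 10^(−0.4 (M − M_☉)) = 10^1.888 = 77.27

L/L_☉ ≈ 77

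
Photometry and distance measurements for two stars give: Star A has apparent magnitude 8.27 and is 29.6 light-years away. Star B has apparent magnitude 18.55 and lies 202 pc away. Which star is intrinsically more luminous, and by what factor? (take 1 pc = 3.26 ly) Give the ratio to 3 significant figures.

Star A is more luminous, by a factor of 26.1.

Star A: d = 29.6 ly / 3.26 = 9.080 pc
Star A: M = m − 5 log₁₀ d + 5 = 8.27 − 5·0.9581 + 5 = 8.480
Star B: M = m − 5 log₁₀ d + 5 = 18.55 − 5·2.3054 + 5 = 12.023
ΔM = M_A − M_B = 8.480 − (12.023) = -3.544; smaller M is more luminous → Star A.
L ratio = 10^(0.4 |ΔM|) = 10^1.417 = 26.15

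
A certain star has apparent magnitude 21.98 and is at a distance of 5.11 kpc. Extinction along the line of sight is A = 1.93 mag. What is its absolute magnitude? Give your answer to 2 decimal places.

M ≈ 6.51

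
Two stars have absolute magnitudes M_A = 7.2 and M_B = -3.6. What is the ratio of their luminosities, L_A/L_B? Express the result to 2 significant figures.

L_A/L_B ≈ 4.8×10^-5

ΔM = M_A − M_B = 10.8
L_A/L_B = 10^(−0.4 ΔM) = 10^-4.320 = 4.786×10^-5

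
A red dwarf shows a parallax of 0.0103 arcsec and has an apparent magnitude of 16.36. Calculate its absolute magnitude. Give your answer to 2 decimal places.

d = 1/p = 1/0.0103″ = 97.09 pc
5 log₁₀(d/10 pc) = 5 log₁₀(97.09) − 5 = 4.936
M = m − 5 log₁₀(d/10) = 16.36 − 4.936 = 11.424

M ≈ 11.42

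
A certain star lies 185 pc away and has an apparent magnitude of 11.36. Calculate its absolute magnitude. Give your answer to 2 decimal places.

M ≈ 5.02

5 log₁₀(d/10 pc) = 5 log₁₀(185.0) − 5 = 6.336
M = m − 5 log₁₀(d/10) = 11.36 − 6.336 = 5.024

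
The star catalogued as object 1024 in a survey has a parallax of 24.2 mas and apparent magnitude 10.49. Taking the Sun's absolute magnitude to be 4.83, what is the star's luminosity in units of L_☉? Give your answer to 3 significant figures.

L/L_☉ ≈ 0.0930

d = 1/p = 1000/24.2 mas = 41.32 pc
M = m − 5 log₁₀ d + 5 = 10.49 − 5·1.6162 + 5 = 7.409
M − M_☉ = 7.409 − 4.83 = 2.579
L/L_☉ = 10^(−0.4 × 2.579) = 0.09298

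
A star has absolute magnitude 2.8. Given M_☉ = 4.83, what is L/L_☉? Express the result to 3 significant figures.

M − M_☉ = 2.8 − 4.83 = -2.030
L/L_☉ = 10^(−0.4 (M − M_☉)) = 10^0.812 = 6.486

L/L_☉ ≈ 6.49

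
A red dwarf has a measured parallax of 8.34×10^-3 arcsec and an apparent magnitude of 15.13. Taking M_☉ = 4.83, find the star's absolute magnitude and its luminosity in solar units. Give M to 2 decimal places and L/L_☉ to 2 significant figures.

M ≈ 9.74; L/L_☉ ≈ 0.011

d = 1/p = 1/8.34×10^-3″ = 119.9 pc
M = m − 5 log₁₀ d + 5 = 15.13 − 5·2.0788 + 5 = 9.736
M − M_☉ = 9.736 − 4.83 = 4.906
L/L_☉ = 10^(−0.4 × 4.906) = 0.01091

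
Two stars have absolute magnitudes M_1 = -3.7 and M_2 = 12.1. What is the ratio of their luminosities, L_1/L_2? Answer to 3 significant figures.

L_1/L_2 ≈ 2.09×10^6

ΔM = M_1 − M_2 = -15.8
L_1/L_2 = 10^(−0.4 ΔM) = 10^6.320 = 2.089×10^6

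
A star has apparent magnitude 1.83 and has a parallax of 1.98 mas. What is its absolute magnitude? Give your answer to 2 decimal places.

p = 1.98 mas = 1.98×10^-3″ → d = 1/p = 505.1 pc
5 log₁₀(d/10 pc) = 5 log₁₀(505.1) − 5 = 8.517
M = m − 5 log₁₀(d/10) = 1.83 − 8.517 = -6.687

M ≈ -6.69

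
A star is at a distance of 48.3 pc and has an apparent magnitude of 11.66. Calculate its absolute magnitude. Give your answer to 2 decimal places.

M ≈ 8.24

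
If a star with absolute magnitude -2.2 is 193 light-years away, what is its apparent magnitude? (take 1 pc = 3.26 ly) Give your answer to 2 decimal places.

m ≈ 1.66

d = 193 ly / 3.26 = 59.20 pc
m = M + 5 log₁₀ d − 5 = -2.2 + 5·1.7723 − 5 = 1.662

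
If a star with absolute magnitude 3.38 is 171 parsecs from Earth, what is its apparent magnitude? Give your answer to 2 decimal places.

m = M + 5 log₁₀ d − 5 = 3.38 + 5·2.2330 − 5 = 9.545

m ≈ 9.54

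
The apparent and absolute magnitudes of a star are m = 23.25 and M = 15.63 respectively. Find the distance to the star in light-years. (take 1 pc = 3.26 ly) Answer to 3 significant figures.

Distance modulus: m − M = 23.25 − (15.63) = 7.620
m − M = 5 log₁₀ d − 5
log₁₀ d = (m − M)/5 + 1 = 2.5240
d = 10^2.5240 = 334.2 pc
= 1089 ly

d ≈ 1090 ly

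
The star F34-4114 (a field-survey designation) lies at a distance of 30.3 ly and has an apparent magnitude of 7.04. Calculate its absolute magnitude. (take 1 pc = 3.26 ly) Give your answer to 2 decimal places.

d = 30.3 ly / 3.26 = 9.294 pc
5 log₁₀(d/10 pc) = 5 log₁₀(9.294) − 5 = -0.159
M = m − 5 log₁₀(d/10) = 7.04 + 0.159 = 7.199

M ≈ 7.20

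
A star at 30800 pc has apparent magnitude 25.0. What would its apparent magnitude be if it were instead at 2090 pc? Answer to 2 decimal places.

m ≈ 19.16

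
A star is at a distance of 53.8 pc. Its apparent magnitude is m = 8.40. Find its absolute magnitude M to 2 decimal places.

M ≈ 4.75

5 log₁₀(d/10 pc) = 5 log₁₀(53.80) − 5 = 3.654
M = m − 5 log₁₀(d/10) = 8.40 − 3.654 = 4.746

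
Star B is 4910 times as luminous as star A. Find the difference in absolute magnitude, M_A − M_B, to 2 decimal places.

Pogson: ΔM = −2.5 log₁₀(ratio) = −2.5 log₁₀(4910) = −2.5 × 3.6911 = -9.228
Star B is brighter so has the smaller magnitude: M_A − M_B is positive.

M_A − M_B ≈ 9.23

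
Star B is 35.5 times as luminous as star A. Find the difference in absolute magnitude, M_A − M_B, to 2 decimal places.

M_A − M_B ≈ 3.88

Pogson: ΔM = −2.5 log₁₀(ratio) = −2.5 log₁₀(35.5) = −2.5 × 1.5502 = -3.876
Star B is brighter so has the smaller magnitude: M_A − M_B is positive.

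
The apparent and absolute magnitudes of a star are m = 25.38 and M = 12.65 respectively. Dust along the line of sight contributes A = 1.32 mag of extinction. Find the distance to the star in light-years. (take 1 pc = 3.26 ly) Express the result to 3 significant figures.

d ≈ 6240 ly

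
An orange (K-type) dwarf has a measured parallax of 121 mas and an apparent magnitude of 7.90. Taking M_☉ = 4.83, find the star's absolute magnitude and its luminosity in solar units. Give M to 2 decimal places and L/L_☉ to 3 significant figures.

M ≈ 8.31; L/L_☉ ≈ 0.0404

d = 1/p = 1000/121 mas = 8.264 pc
M = m − 5 log₁₀ d + 5 = 7.90 − 5·0.9172 + 5 = 8.314
M − M_☉ = 8.314 − 4.83 = 3.484
L/L_☉ = 10^(−0.4 × 3.484) = 0.04040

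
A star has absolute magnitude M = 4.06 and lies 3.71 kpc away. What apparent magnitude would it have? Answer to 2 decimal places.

d = 3.71 kpc = 3710 pc
m = M + 5 log₁₀ d − 5 = 4.06 + 5·3.5694 − 5 = 16.907

m ≈ 16.91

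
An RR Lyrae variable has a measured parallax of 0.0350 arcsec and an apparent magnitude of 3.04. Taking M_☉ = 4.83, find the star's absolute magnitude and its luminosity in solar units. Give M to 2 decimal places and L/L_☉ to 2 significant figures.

M ≈ 0.76; L/L_☉ ≈ 42

d = 1/p = 1/0.0350″ = 28.57 pc
M = m − 5 log₁₀ d + 5 = 3.04 − 5·1.4559 + 5 = 0.760
M − M_☉ = 0.760 − 4.83 = -4.070
L/L_☉ = 10^(−0.4 × -4.070) = 42.45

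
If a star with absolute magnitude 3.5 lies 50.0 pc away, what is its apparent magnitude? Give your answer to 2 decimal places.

m = M + 5 log₁₀ d − 5 = 3.5 + 5·1.6990 − 5 = 6.995

m ≈ 6.99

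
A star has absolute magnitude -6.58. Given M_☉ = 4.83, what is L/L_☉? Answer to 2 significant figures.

M − M_☉ = -6.58 − 4.83 = -11.410
L/L_☉ = 10^(−0.4 (M − M_☉)) = 10^4.564 = 36640

L/L_☉ ≈ 37000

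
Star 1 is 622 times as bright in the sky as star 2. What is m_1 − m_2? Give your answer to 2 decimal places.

m_1 − m_2 ≈ -6.98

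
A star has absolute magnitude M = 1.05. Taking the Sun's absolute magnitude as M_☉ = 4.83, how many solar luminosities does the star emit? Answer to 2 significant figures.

L/L_☉ ≈ 33

M − M_☉ = 1.05 − 4.83 = -3.780
L/L_☉ = 10^(−0.4 (M − M_☉)) = 10^1.512 = 32.51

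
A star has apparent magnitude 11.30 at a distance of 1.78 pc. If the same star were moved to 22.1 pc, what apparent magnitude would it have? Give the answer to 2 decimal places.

m ≈ 16.77

Flux ∝ 1/d², so Δm = 5 log₁₀(d₂/d₁) = 5 log₁₀(22.1/1.78) = 5.470
m₂ = m₁ + Δm = 11.30 + (5.470) = 16.770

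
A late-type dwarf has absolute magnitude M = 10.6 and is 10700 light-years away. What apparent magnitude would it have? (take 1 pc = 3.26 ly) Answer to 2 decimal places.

m ≈ 23.18

d = 10700 ly / 3.26 = 3282 pc
m = M + 5 log₁₀ d − 5 = 10.6 + 5·3.5162 − 5 = 23.181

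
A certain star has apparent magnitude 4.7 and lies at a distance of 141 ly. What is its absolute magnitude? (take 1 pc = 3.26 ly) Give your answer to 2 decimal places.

M ≈ 1.52

d = 141 ly / 3.26 = 43.25 pc
5 log₁₀(d/10 pc) = 5 log₁₀(43.25) − 5 = 3.180
M = m − 5 log₁₀(d/10) = 4.7 − 3.180 = 1.520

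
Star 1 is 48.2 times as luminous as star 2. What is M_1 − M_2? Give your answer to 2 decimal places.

Pogson: ΔM = −2.5 log₁₀(ratio) = −2.5 log₁₀(48.2) = −2.5 × 1.6830 = -4.208
Star 1 is brighter, so it has the smaller magnitude: the difference is negative.

M_1 − M_2 ≈ -4.21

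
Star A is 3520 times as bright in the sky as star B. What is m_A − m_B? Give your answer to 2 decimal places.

m_A − m_B ≈ -8.87

Pogson: Δm = −2.5 log₁₀(ratio) = −2.5 log₁₀(3520) = −2.5 × 3.5465 = -8.866
Star A is brighter, so it has the smaller magnitude: the difference is negative.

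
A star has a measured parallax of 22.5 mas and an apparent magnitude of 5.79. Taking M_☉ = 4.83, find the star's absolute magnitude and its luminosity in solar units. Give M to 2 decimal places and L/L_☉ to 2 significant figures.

M ≈ 2.55; L/L_☉ ≈ 8.2

d = 1/p = 1000/22.5 mas = 44.44 pc
M = m − 5 log₁₀ d + 5 = 5.79 − 5·1.6478 + 5 = 2.551
M − M_☉ = 2.551 − 4.83 = -2.279
L/L_☉ = 10^(−0.4 × -2.279) = 8.159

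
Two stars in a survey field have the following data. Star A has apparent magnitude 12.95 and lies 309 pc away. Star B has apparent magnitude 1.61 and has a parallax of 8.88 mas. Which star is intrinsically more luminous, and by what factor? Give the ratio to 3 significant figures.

Star B is more luminous, by a factor of 4560.

Star A: M = m − 5 log₁₀ d + 5 = 12.95 − 5·2.4900 + 5 = 5.500
Star B: p = 8.88 mas = 8.88×10^-3″ → d = 1/p = 112.6 pc
Star B: M = m − 5 log₁₀ d + 5 = 1.61 − 5·2.0516 + 5 = -3.648
ΔM = M_A − M_B = 5.500 − (-3.648) = 9.148; smaller M is more luminous → Star B.
L ratio = 10^(0.4 |ΔM|) = 10^3.659 = 4563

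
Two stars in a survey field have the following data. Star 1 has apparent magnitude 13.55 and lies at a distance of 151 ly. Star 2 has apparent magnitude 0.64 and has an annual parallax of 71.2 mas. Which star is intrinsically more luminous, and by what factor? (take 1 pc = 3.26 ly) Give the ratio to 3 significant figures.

Star 2 is more luminous, by a factor of 13400.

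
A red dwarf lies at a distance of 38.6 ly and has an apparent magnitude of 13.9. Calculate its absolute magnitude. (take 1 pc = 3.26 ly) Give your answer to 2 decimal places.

d = 38.6 ly / 3.26 = 11.84 pc
5 log₁₀(d/10 pc) = 5 log₁₀(11.84) − 5 = 0.367
M = m − 5 log₁₀(d/10) = 13.9 − 0.367 = 13.533

M ≈ 13.53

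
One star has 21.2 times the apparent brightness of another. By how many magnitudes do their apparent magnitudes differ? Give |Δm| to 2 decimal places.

|Δm| ≈ 3.32

Pogson: Δm = −2.5 log₁₀(ratio) = −2.5 log₁₀(21.2) = −2.5 × 1.3263 = -3.316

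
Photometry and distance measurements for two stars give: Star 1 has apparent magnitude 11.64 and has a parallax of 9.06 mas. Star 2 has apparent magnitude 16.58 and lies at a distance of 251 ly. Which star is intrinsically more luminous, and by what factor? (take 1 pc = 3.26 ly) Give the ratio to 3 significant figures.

Star 1 is more luminous, by a factor of 194.

Star 1: p = 9.06 mas = 9.06×10^-3″ → d = 1/p = 110.4 pc
Star 1: M = m − 5 log₁₀ d + 5 = 11.64 − 5·2.0429 + 5 = 6.426
Star 2: d = 251 ly / 3.26 = 76.99 pc
Star 2: M = m − 5 log₁₀ d + 5 = 16.58 − 5·1.8865 + 5 = 12.148
ΔM = M_1 − M_2 = 6.426 − (12.148) = -5.722; smaller M is more luminous → Star 1.
L ratio = 10^(0.4 |ΔM|) = 10^2.289 = 194.5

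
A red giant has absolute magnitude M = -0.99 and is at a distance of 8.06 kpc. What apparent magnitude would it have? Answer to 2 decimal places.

m ≈ 13.54

d = 8.06 kpc = 8060 pc
m = M + 5 log₁₀ d − 5 = -0.99 + 5·3.9063 − 5 = 13.542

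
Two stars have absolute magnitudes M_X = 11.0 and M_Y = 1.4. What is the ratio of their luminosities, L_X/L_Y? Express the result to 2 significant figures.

L_X/L_Y ≈ 1.4×10^-4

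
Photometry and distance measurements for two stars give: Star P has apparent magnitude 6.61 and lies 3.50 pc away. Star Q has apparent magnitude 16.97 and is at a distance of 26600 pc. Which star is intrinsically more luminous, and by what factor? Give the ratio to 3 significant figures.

Star P: M = m − 5 log₁₀ d + 5 = 6.61 − 5·0.5441 + 5 = 8.890
Star Q: M = m − 5 log₁₀ d + 5 = 16.97 − 5·4.4249 + 5 = -0.154
ΔM = M_P − M_Q = 8.890 − (-0.154) = 9.044; smaller M is more luminous → Star Q.
L ratio = 10^(0.4 |ΔM|) = 10^3.618 = 4146

Star Q is more luminous, by a factor of 4150.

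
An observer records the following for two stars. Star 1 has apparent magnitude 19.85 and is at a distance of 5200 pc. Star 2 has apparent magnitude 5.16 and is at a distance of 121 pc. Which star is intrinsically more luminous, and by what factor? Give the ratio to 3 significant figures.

Star 1: M = m − 5 log₁₀ d + 5 = 19.85 − 5·3.7160 + 5 = 6.270
Star 2: M = m − 5 log₁₀ d + 5 = 5.16 − 5·2.0828 + 5 = -0.254
ΔM = M_1 − M_2 = 6.270 − (-0.254) = 6.524; smaller M is more luminous → Star 2.
L ratio = 10^(0.4 |ΔM|) = 10^2.610 = 407.0

Star 2 is more luminous, by a factor of 407.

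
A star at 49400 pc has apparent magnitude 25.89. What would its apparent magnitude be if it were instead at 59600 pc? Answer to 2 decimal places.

Flux ∝ 1/d², so Δm = 5 log₁₀(d₂/d₁) = 5 log₁₀(59600/49400) = 0.408
m₂ = m₁ + Δm = 25.89 + (0.408) = 26.298

m ≈ 26.30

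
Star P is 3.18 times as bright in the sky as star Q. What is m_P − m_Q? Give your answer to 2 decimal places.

m_P − m_Q ≈ -1.26

Pogson: Δm = −2.5 log₁₀(ratio) = −2.5 log₁₀(3.18) = −2.5 × 0.5024 = -1.256
Star P is brighter, so it has the smaller magnitude: the difference is negative.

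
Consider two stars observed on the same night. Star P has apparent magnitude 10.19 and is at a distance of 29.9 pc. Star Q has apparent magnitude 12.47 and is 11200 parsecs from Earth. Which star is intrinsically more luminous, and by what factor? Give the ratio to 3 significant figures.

Star Q is more luminous, by a factor of 17200.

Star P: M = m − 5 log₁₀ d + 5 = 10.19 − 5·1.4757 + 5 = 7.812
Star Q: M = m − 5 log₁₀ d + 5 = 12.47 − 5·4.0492 + 5 = -2.776
ΔM = M_P − M_Q = 7.812 − (-2.776) = 10.588; smaller M is more luminous → Star Q.
L ratio = 10^(0.4 |ΔM|) = 10^4.235 = 17180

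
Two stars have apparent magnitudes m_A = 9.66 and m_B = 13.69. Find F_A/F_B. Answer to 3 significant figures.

F_A/F_B ≈ 40.9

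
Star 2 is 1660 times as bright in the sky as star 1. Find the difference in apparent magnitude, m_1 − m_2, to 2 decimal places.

m_1 − m_2 ≈ 8.05

Pogson: Δm = −2.5 log₁₀(ratio) = −2.5 log₁₀(1660) = −2.5 × 3.2201 = -8.050
Star 2 is brighter so has the smaller magnitude: m_1 − m_2 is positive.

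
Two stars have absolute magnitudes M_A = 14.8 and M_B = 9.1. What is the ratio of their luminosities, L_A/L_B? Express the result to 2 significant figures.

L_A/L_B ≈ 5.2×10^-3

ΔM = M_A − M_B = 5.7
L_A/L_B = 10^(−0.4 ΔM) = 10^-2.280 = 5.248×10^-3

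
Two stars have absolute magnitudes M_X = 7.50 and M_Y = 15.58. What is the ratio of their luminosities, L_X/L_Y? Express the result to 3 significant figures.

ΔM = M_X − M_Y = -8.08
L_X/L_Y = 10^(−0.4 ΔM) = 10^3.232 = 1706

L_X/L_Y ≈ 1710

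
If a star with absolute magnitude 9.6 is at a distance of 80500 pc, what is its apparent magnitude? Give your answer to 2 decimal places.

m ≈ 29.13

m = M + 5 log₁₀ d − 5 = 9.6 + 5·4.9058 − 5 = 29.129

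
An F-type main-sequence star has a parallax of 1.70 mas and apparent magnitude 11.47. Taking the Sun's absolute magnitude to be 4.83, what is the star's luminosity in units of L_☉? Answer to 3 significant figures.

d = 1/p = 1000/1.70 mas = 588.2 pc
M = m − 5 log₁₀ d + 5 = 11.47 − 5·2.7696 + 5 = 2.622
M − M_☉ = 2.622 − 4.83 = -2.208
L/L_☉ = 10^(−0.4 × -2.208) = 7.640

L/L_☉ ≈ 7.64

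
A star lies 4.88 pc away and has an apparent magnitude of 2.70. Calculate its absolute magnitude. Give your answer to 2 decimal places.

M ≈ 4.26

5 log₁₀(d/10 pc) = 5 log₁₀(4.880) − 5 = -1.558
M = m − 5 log₁₀(d/10) = 2.70 + 1.558 = 4.258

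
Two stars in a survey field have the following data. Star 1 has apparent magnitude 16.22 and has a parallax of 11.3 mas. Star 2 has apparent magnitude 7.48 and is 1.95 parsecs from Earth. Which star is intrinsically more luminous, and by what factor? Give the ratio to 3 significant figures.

Star 1: p = 11.3 mas = 0.0113″ → d = 1/p = 88.50 pc
Star 1: M = m − 5 log₁₀ d + 5 = 16.22 − 5·1.9469 + 5 = 11.485
Star 2: M = m − 5 log₁₀ d + 5 = 7.48 − 5·0.2900 + 5 = 11.030
ΔM = M_1 − M_2 = 11.485 − (11.030) = 0.456; smaller M is more luminous → Star 2.
L ratio = 10^(0.4 |ΔM|) = 10^0.182 = 1.521

Star 2 is more luminous, by a factor of 1.52.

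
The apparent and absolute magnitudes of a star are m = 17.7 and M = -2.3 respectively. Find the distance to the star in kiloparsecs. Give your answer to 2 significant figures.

Distance modulus: m − M = 17.7 − (-2.3) = 20.000
m − M = 5 log₁₀ d − 5
log₁₀ d = (m − M)/5 + 1 = 5.0000
d = 10^5.0000 = 100000 pc
= 100.0 kpc

d ≈ 100 kpc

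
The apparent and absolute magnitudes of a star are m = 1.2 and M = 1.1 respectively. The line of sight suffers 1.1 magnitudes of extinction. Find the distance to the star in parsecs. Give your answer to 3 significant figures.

m − M = 5 log₁₀(d/10 pc) + A  ⇒  1.2 − (1.1) − 1.1 = 5 log₁₀(d/10)
-1.000 = 5 log₁₀(d/10)
log₁₀ d = (m − M − A)/5 + 1 = 0.8000
d = 10^0.8000 = 6.310 pc

d ≈ 6.31 pc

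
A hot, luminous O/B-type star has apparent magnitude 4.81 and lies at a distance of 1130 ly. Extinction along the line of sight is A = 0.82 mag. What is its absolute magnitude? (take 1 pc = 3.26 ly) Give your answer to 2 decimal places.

M ≈ -3.71

d = 1130 ly / 3.26 = 346.6 pc
5 log₁₀(d/10 pc) = 5 log₁₀(346.6) − 5 = 7.699
M = m − 5 log₁₀(d/10) − A = 4.81 − 7.699 − 0.82 = -3.709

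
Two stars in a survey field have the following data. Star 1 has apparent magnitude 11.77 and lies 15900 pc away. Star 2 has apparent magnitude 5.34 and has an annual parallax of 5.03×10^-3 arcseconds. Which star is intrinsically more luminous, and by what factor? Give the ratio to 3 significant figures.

Star 1 is more luminous, by a factor of 17.1.

Star 1: M = m − 5 log₁₀ d + 5 = 11.77 − 5·4.2014 + 5 = -4.237
Star 2: d = 1/p = 1/5.03×10^-3″ = 198.8 pc
Star 2: M = m − 5 log₁₀ d + 5 = 5.34 − 5·2.2984 + 5 = -1.152
ΔM = M_1 − M_2 = -4.237 − (-1.152) = -3.085; smaller M is more luminous → Star 1.
L ratio = 10^(0.4 |ΔM|) = 10^1.234 = 17.14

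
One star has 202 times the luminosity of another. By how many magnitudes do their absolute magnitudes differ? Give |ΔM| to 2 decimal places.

Pogson: ΔM = −2.5 log₁₀(ratio) = −2.5 log₁₀(202) = −2.5 × 2.3054 = -5.763

|ΔM| ≈ 5.76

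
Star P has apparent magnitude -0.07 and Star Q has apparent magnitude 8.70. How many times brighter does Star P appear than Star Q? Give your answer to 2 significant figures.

Δm = -0.07 − (8.70) = -8.77
Flux ratio = 10^(−0.4 Δm) = 10^(−0.4 × -8.77) = 10^3.508 = 3221

3200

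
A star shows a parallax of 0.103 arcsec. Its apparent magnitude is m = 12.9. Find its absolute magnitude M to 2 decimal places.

M ≈ 12.96

d = 1/p = 1/0.103″ = 9.709 pc
5 log₁₀(d/10 pc) = 5 log₁₀(9.709) − 5 = -0.064
M = m − 5 log₁₀(d/10) = 12.9 + 0.064 = 12.964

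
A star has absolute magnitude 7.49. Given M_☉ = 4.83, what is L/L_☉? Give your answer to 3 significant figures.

L/L_☉ ≈ 0.0863

M − M_☉ = 7.49 − 4.83 = 2.660
L/L_☉ = 10^(−0.4 (M − M_☉)) = 10^-1.064 = 0.08630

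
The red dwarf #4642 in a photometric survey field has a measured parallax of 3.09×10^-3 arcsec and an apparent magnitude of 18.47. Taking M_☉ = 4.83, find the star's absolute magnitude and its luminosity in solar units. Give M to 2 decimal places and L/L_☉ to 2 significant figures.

d = 1/p = 1/3.09×10^-3″ = 323.6 pc
M = m − 5 log₁₀ d + 5 = 18.47 − 5·2.5100 + 5 = 10.920
M − M_☉ = 10.920 − 4.83 = 6.090
L/L_☉ = 10^(−0.4 × 6.090) = 3.665×10^-3

M ≈ 10.92; L/L_☉ ≈ 3.7×10^-3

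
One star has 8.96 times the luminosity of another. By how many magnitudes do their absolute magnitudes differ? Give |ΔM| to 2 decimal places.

|ΔM| ≈ 2.38

Pogson: ΔM = −2.5 log₁₀(ratio) = −2.5 log₁₀(8.96) = −2.5 × 0.9523 = -2.381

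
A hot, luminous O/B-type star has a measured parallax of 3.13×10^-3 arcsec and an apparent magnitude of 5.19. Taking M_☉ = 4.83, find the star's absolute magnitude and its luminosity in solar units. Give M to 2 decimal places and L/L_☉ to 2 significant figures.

d = 1/p = 1/3.13×10^-3″ = 319.5 pc
M = m − 5 log₁₀ d + 5 = 5.19 − 5·2.5045 + 5 = -2.332
M − M_☉ = -2.332 − 4.83 = -7.162
L/L_☉ = 10^(−0.4 × -7.162) = 732.7

M ≈ -2.33; L/L_☉ ≈ 730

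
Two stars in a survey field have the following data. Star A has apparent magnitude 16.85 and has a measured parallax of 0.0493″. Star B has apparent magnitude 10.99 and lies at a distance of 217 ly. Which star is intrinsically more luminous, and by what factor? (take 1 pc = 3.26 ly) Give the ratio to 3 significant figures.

Star A: d = 1/p = 1/0.0493″ = 20.28 pc
Star A: M = m − 5 log₁₀ d + 5 = 16.85 − 5·1.3072 + 5 = 15.314
Star B: d = 217 ly / 3.26 = 66.56 pc
Star B: M = m − 5 log₁₀ d + 5 = 10.99 − 5·1.8232 + 5 = 6.874
ΔM = M_A − M_B = 15.314 − (6.874) = 8.440; smaller M is more luminous → Star B.
L ratio = 10^(0.4 |ΔM|) = 10^3.376 = 2378

Star B is more luminous, by a factor of 2380.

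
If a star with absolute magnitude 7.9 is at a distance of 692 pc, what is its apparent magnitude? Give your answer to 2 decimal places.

m ≈ 17.10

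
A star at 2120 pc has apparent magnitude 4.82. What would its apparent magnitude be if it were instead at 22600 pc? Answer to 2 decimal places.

m ≈ 9.96

Flux ∝ 1/d², so Δm = 5 log₁₀(d₂/d₁) = 5 log₁₀(22600/2120) = 5.139
m₂ = m₁ + Δm = 4.82 + (5.139) = 9.959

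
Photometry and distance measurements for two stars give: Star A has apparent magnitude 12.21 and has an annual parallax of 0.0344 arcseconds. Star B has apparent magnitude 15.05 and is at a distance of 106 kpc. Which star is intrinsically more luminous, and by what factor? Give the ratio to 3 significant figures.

Star A: d = 1/p = 1/0.0344″ = 29.07 pc
Star A: M = m − 5 log₁₀ d + 5 = 12.21 − 5·1.4634 + 5 = 9.893
Star B: d = 106 kpc = 106000 pc
Star B: M = m − 5 log₁₀ d + 5 = 15.05 − 5·5.0253 + 5 = -5.077
ΔM = M_A − M_B = 9.893 − (-5.077) = 14.969; smaller M is more luminous → Star B.
L ratio = 10^(0.4 |ΔM|) = 10^5.988 = 972100

Star B is more luminous, by a factor of 972000.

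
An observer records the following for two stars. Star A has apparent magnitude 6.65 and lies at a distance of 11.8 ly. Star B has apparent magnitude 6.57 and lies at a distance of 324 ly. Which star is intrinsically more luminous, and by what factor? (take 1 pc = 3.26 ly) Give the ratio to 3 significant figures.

Star B is more luminous, by a factor of 812.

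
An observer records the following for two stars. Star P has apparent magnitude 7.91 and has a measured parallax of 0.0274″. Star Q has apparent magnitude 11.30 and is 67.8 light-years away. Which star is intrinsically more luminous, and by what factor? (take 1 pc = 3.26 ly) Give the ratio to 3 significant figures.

Star P is more luminous, by a factor of 69.9.

Star P: d = 1/p = 1/0.0274″ = 36.50 pc
Star P: M = m − 5 log₁₀ d + 5 = 7.91 − 5·1.5622 + 5 = 5.099
Star Q: d = 67.8 ly / 3.26 = 20.80 pc
Star Q: M = m − 5 log₁₀ d + 5 = 11.30 − 5·1.3180 + 5 = 9.710
ΔM = M_P − M_Q = 5.099 − (9.710) = -4.611; smaller M is more luminous → Star P.
L ratio = 10^(0.4 |ΔM|) = 10^1.844 = 69.90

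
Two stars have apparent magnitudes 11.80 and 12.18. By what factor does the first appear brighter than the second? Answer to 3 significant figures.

1.42

Δm = 11.80 − (12.18) = -0.38
Flux ratio = 10^(−0.4 Δm) = 10^(−0.4 × -0.38) = 10^0.152 = 1.419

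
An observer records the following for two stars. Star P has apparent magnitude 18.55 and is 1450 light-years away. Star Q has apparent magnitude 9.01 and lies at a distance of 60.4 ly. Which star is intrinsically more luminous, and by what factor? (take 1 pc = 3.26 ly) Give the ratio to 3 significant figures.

Star P: d = 1450 ly / 3.26 = 444.8 pc
Star P: M = m − 5 log₁₀ d + 5 = 18.55 − 5·2.6482 + 5 = 10.309
Star Q: d = 60.4 ly / 3.26 = 18.53 pc
Star Q: M = m − 5 log₁₀ d + 5 = 9.01 − 5·1.2678 + 5 = 7.671
ΔM = M_P − M_Q = 10.309 − (7.671) = 2.638; smaller M is more luminous → Star Q.
L ratio = 10^(0.4 |ΔM|) = 10^1.055 = 11.36

Star Q is more luminous, by a factor of 11.4.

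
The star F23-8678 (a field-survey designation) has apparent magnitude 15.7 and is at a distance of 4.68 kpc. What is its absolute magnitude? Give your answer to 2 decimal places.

M ≈ 2.35

d = 4.68 kpc = 4680 pc
5 log₁₀(d/10 pc) = 5 log₁₀(4680) − 5 = 13.351
M = m − 5 log₁₀(d/10) = 15.7 − 13.351 = 2.349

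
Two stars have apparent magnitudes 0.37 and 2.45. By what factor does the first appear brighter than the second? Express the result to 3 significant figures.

6.79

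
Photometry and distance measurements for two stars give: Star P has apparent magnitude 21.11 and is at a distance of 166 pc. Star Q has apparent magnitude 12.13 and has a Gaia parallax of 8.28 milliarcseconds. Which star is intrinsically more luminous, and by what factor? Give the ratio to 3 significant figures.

Star Q is more luminous, by a factor of 2070.

Star P: M = m − 5 log₁₀ d + 5 = 21.11 − 5·2.2201 + 5 = 15.009
Star Q: p = 8.28 mas = 8.28×10^-3″ → d = 1/p = 120.8 pc
Star Q: M = m − 5 log₁₀ d + 5 = 12.13 − 5·2.0820 + 5 = 6.720
ΔM = M_P − M_Q = 15.009 − (6.720) = 8.289; smaller M is more luminous → Star Q.
L ratio = 10^(0.4 |ΔM|) = 10^3.316 = 2069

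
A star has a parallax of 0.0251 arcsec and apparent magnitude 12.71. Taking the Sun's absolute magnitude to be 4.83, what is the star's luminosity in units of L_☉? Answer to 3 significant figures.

L/L_☉ ≈ 0.0112

d = 1/p = 1/0.0251″ = 39.84 pc
M = m − 5 log₁₀ d + 5 = 12.71 − 5·1.6003 + 5 = 9.708
M − M_☉ = 9.708 − 4.83 = 4.878
L/L_☉ = 10^(−0.4 × 4.878) = 0.01119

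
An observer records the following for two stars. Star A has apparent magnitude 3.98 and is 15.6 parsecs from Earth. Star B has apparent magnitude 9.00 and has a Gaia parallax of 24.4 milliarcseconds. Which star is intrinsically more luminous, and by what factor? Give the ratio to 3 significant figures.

Star A: M = m − 5 log₁₀ d + 5 = 3.98 − 5·1.1931 + 5 = 3.014
Star B: p = 24.4 mas = 0.0244″ → d = 1/p = 40.98 pc
Star B: M = m − 5 log₁₀ d + 5 = 9.00 − 5·1.6126 + 5 = 5.937
ΔM = M_A − M_B = 3.014 − (5.937) = -2.923; smaller M is more luminous → Star A.
L ratio = 10^(0.4 |ΔM|) = 10^1.169 = 14.76

Star A is more luminous, by a factor of 14.8.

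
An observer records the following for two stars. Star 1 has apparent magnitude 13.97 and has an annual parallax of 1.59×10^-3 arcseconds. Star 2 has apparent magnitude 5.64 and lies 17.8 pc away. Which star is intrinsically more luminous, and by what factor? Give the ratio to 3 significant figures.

Star 2 is more luminous, by a factor of 1.72.

Star 1: d = 1/p = 1/1.59×10^-3″ = 628.9 pc
Star 1: M = m − 5 log₁₀ d + 5 = 13.97 − 5·2.7986 + 5 = 4.977
Star 2: M = m − 5 log₁₀ d + 5 = 5.64 − 5·1.2504 + 5 = 4.388
ΔM = M_1 − M_2 = 4.977 − (4.388) = 0.589; smaller M is more luminous → Star 2.
L ratio = 10^(0.4 |ΔM|) = 10^0.236 = 1.720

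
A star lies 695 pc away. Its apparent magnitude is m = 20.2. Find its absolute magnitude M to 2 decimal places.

M ≈ 10.99

5 log₁₀(d/10 pc) = 5 log₁₀(695.0) − 5 = 9.210
M = m − 5 log₁₀(d/10) = 20.2 − 9.210 = 10.990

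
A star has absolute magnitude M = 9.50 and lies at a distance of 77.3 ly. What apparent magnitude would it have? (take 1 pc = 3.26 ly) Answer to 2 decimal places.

d = 77.3 ly / 3.26 = 23.71 pc
m = M + 5 log₁₀ d − 5 = 9.50 + 5·1.3750 − 5 = 11.375

m ≈ 11.37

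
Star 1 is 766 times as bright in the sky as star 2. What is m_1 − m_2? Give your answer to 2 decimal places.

m_1 − m_2 ≈ -7.21

Pogson: Δm = −2.5 log₁₀(ratio) = −2.5 log₁₀(766) = −2.5 × 2.8842 = -7.211
Star 1 is brighter, so it has the smaller magnitude: the difference is negative.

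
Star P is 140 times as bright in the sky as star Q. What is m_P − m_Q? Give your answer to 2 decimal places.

m_P − m_Q ≈ -5.37

Pogson: Δm = −2.5 log₁₀(ratio) = −2.5 log₁₀(140) = −2.5 × 2.1461 = -5.365
Star P is brighter, so it has the smaller magnitude: the difference is negative.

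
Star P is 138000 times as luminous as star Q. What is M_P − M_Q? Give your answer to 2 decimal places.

M_P − M_Q ≈ -12.85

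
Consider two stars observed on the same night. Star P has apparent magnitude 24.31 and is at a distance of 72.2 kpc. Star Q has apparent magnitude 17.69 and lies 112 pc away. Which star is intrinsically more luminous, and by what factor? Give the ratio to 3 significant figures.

Star P: d = 72.2 kpc = 72200 pc
Star P: M = m − 5 log₁₀ d + 5 = 24.31 − 5·4.8585 + 5 = 5.017
Star Q: M = m − 5 log₁₀ d + 5 = 17.69 − 5·2.0492 + 5 = 12.444
ΔM = M_P − M_Q = 5.017 − (12.444) = -7.427; smaller M is more luminous → Star P.
L ratio = 10^(0.4 |ΔM|) = 10^2.971 = 934.6

Star P is more luminous, by a factor of 935.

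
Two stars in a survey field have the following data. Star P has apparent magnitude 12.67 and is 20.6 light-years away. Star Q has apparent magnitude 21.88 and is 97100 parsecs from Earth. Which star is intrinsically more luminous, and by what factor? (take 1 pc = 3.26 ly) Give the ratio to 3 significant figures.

Star Q is more luminous, by a factor of 48900.

Star P: d = 20.6 ly / 3.26 = 6.319 pc
Star P: M = m − 5 log₁₀ d + 5 = 12.67 − 5·0.8006 + 5 = 13.667
Star Q: M = m − 5 log₁₀ d + 5 = 21.88 − 5·4.9872 + 5 = 1.944
ΔM = M_P − M_Q = 13.667 − (1.944) = 11.723; smaller M is more luminous → Star Q.
L ratio = 10^(0.4 |ΔM|) = 10^4.689 = 48880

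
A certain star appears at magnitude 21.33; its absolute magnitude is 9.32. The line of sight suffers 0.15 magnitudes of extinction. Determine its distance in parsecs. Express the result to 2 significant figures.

m − M = 5 log₁₀(d/10 pc) + A  ⇒  21.33 − (9.32) − 0.15 = 5 log₁₀(d/10)
11.860 = 5 log₁₀(d/10)
log₁₀ d = (m − M − A)/5 + 1 = 3.3720
d = 10^3.3720 = 2355 pc

d ≈ 2400 pc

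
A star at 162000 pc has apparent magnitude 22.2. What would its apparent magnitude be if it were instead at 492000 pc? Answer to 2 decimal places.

Flux ∝ 1/d², so Δm = 5 log₁₀(d₂/d₁) = 5 log₁₀(492000/162000) = 2.412
m₂ = m₁ + Δm = 22.2 + (2.412) = 24.612

m ≈ 24.61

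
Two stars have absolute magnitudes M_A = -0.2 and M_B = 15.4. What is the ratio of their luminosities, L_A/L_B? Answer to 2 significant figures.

L_A/L_B ≈ 1.7×10^6

ΔM = M_A − M_B = -15.6
L_A/L_B = 10^(−0.4 ΔM) = 10^6.240 = 1.738×10^6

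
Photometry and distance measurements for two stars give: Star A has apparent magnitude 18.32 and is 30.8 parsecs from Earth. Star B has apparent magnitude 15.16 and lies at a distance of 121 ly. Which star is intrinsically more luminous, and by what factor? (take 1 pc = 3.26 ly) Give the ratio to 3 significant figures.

Star B is more luminous, by a factor of 26.7.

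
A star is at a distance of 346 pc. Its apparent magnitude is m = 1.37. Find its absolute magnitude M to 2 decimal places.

M ≈ -6.33

5 log₁₀(d/10 pc) = 5 log₁₀(346.0) − 5 = 7.695
M = m − 5 log₁₀(d/10) = 1.37 − 7.695 = -6.325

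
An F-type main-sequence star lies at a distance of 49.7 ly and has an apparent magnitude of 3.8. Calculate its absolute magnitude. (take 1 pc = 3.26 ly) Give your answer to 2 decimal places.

M ≈ 2.88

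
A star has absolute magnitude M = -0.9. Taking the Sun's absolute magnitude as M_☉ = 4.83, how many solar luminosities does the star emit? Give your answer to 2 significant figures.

M − M_☉ = -0.9 − 4.83 = -5.730
L/L_☉ = 10^(−0.4 (M − M_☉)) = 10^2.292 = 195.9

L/L_☉ ≈ 200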